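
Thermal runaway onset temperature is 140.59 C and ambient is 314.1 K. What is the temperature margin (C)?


Convert: T_ambient = 314.1 K = 40.95 C
margin = 140.59 - 40.95 = 99.64 C

99.64 C


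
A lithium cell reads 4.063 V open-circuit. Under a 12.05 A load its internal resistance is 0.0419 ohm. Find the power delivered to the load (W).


Step 1: V_terminal = OCV - I*R = 4.063 - 12.05 * 0.0419 = 3.5581 V
Step 2: P_out = V_terminal * I = 3.5581 * 12.05 = 42.88 W

42.88 W


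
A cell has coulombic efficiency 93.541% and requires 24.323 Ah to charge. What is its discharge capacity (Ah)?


Q_dis = eta/100 * Q_chg = 93.541/100 * 24.323 = 22.75 Ah

22.75 Ah


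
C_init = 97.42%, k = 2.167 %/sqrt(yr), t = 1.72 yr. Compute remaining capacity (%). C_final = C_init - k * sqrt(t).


Step 1: sqrt(1.72 yr) = 1.3115
Step 2: drop = 2.167 * 1.3115 = 2.842
Step 3: C_final = 97.42 - 2.842 = 94.58%

94.58%


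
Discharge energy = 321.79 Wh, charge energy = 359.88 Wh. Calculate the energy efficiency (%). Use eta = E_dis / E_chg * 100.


eta_e = E_dis / E_chg * 100 = 321.79 / 359.88 * 100 = 89.42%

89.42%


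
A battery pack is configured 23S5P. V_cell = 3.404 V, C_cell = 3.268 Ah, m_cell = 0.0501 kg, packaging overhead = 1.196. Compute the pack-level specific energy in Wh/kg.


Step 1: V_pack = 23 * 3.404 = 78.292 V
Step 2: C_pack = 5 * 3.268 = 16.34 Ah
Step 3: E_pack = V_pack * C_pack = 78.292 * 16.34 = 1279.3 Wh
Step 4: m_pack = 23 * 5 * 0.0501 * 1.196 = 6.8908 kg
Step 5: ED = E_pack / m_pack = 1279.3 / 6.8908 = 185.7 Wh/kg

185.7 Wh/kg


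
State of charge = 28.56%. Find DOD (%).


DOD = 100 - SOC = 100 - 28.56 = 71.44%

71.44%


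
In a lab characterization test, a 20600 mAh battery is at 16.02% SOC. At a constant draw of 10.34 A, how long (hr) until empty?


Convert: C_total = 20600 mAh = 20.6 Ah
Step 1: remaining = SOC/100 * C_total = 16.02/100 * 20.6 = 3.3001 Ah
Step 2: t = remaining / I = 3.3001 / 10.34 = 0.3192 hr

0.3192 hr


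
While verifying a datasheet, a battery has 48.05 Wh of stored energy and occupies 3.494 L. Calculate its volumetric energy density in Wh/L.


ED = E / V = 48.05 / 3.494 = 13.75 Wh/L

13.75 Wh/L


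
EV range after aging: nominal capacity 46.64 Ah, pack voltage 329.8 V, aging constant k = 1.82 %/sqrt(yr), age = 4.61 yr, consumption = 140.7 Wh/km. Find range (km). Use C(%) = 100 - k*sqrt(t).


Step 1: capacity retention = 100 - 1.82 * sqrt(4.61) = 100 - 1.82 * 2.1471 = 96.092%
Step 2: C_now = 46.64 * 96.092/100 = 44.817 Ah
Step 3: E_pack = V * C_now = 329.8 * 44.817 = 14781 Wh
Step 4: range = E_pack / consumption = 14781 / 140.7 = 105.1 km

105.1 km


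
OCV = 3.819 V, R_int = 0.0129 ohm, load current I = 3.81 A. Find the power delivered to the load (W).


Step 1: V_terminal = OCV - I*R = 3.819 - 3.81 * 0.0129 = 3.7699 V
Step 2: P_out = V_terminal * I = 3.7699 * 3.81 = 14.36 W

14.36 W


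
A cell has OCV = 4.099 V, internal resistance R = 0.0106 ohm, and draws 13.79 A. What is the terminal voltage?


V = OCV - I*R = 4.099 - 13.79 * 0.0106 = 3.953 V

3.953 V


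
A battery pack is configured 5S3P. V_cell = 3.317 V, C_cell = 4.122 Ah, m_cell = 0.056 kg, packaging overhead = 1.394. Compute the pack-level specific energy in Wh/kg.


Step 1: V_pack = 5 * 3.317 = 16.585 V
Step 2: C_pack = 3 * 4.122 = 12.366 Ah
Step 3: E_pack = V_pack * C_pack = 16.585 * 12.366 = 205.09 Wh
Step 4: m_pack = 5 * 3 * 0.056 * 1.394 = 1.171 kg
Step 5: ED = E_pack / m_pack = 205.09 / 1.171 = 175.1 Wh/kg

175.1 Wh/kg


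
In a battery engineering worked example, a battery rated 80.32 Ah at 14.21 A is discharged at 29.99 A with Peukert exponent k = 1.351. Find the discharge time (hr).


Step 1: t_rated = C / I_rated = 80.32 / 14.21 = 5.6524 hr
Step 2: ratio = 14.21 / 29.99 = 0.47382
Step 3: ratio^k = 0.47382^1.351 = 0.36455
Step 4: t = t_rated * ratio^k = 5.6524 * 0.36455 = 2.061 hr

2.061 hr


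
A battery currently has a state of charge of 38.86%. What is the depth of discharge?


Complement of SOC: DOD = 100% - 38.86% = 61.14%

61.14%


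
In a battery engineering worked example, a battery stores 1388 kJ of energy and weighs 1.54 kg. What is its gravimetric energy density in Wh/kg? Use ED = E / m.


Convert: E = 1388 kJ = 385.56 Wh
ED = E / m = 385.56 / 1.54 = 250.4 Wh/kg

250.4 Wh/kg


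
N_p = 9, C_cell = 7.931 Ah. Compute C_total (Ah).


C_total = 9 * 7.931 = 71.379 Ah

71.379 Ah


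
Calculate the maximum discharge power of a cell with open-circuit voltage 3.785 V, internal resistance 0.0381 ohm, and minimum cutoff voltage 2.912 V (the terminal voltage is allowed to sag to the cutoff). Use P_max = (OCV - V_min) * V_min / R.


P_max = (OCV - V_min) * V_min / R = (3.785 - 2.912) * 2.912 / 0.0381 = 0.873 * 2.912 / 0.0381 = 66.72 W

66.72 W


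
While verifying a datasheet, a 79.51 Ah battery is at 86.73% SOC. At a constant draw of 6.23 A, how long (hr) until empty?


Step 1: remaining = SOC/100 * C_total = 86.73/100 * 79.51 = 68.959 Ah
Step 2: t = remaining / I = 68.959 / 6.23 = 11.07 hr

11.07 hr


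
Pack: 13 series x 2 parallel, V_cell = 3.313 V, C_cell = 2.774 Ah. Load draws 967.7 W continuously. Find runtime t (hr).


Step 1: E_pack = Ns * V_cell * Np * C_cell = 13 * 3.313 * 2 * 2.774 = 238.95 Wh
Step 2: t = E_pack / P = 238.95 / 967.7 = 0.2469 hr

0.2469 hr


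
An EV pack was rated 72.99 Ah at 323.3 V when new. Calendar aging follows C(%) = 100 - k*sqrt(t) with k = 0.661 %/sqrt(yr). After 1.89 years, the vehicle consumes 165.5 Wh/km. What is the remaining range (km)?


Step 1: capacity retention = 100 - 0.661 * sqrt(1.89) = 100 - 0.661 * 1.3748 = 99.091%
Step 2: C_now = 72.99 * 99.091/100 = 72.327 Ah
Step 3: E_pack = V * C_now = 323.3 * 72.327 = 23383 Wh
Step 4: range = E_pack / consumption = 23383 / 165.5 = 141.3 km

141.3 km


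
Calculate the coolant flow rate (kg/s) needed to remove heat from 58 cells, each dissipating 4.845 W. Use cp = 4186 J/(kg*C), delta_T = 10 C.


Step 1: Total heat Q = 58 * 4.845 W = 281.01 W
Step 2: denom = cp * dT = 4186 * 10 = 41860
Step 3: m_dot = 281.01 / 41860 = 0.006713 kg/s

0.006713 kg/s


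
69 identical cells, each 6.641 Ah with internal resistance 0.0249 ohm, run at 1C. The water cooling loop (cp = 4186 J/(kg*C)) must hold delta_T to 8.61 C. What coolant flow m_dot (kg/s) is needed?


Step 1: I = 1 * 6.641 = 6.641 A
Step 2: Q_cell = I^2 * R = 6.641^2 * 0.0249 = 1.0982 W
Step 3: Q_total = 69 * 1.0982 = 75.776 W
Step 4: m_dot = Q_total / (cp * dT) = 75.776 / (4186 * 8.61) = 0.002102 kg/s

0.002102 kg/s


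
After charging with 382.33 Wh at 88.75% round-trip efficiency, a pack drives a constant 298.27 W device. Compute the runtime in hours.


Step 1: E_discharge = eta/100 * E_charge = 88.75/100 * 382.33 = 339.32 Wh
Step 2: t = E_discharge / P = 339.32 / 298.27 = 1.138 hr

1.138 hr


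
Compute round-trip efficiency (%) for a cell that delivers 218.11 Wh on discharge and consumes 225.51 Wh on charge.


eta_e = E_dis / E_chg * 100 = 218.11 / 225.51 * 100 = 96.72%

96.72%


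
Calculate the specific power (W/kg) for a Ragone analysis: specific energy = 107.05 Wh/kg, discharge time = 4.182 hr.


P_specific = E / t = 107.05 / 4.182 = 25.60 W/kg

25.60 W/kg


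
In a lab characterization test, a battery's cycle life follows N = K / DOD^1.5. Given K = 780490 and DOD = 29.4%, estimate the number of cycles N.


Step 1: DOD^1.5 = 29.4^1.5 = 159.41
Step 2: N = 780490 / 159.41 = 4896 cycles

4896 cycles


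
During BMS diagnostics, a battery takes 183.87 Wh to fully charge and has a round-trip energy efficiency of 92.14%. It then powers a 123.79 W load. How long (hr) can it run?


Step 1: E_discharge = eta/100 * E_charge = 92.14/100 * 183.87 = 169.42 Wh
Step 2: t = E_discharge / P = 169.42 / 123.79 = 1.369 hr

1.369 hr


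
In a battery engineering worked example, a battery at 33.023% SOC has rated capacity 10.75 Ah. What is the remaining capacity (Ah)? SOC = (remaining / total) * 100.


remaining = SOC / 100 * total = 33.023 / 100 * 10.75 = 3.550 Ah

3.550 Ah


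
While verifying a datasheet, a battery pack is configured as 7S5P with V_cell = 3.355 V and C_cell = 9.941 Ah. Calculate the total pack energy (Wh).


E = Ns * Vcell * Np * Ccell = 7 * 3.355 * 5 * 9.941 = 1167 Wh

1167 Wh


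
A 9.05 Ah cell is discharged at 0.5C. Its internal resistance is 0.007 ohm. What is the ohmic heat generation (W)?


Step 1: I = C_rate * capacity = 0.5 * 9.05 = 4.525 A
Step 2: Q = I^2 * R = 4.525^2 * 0.007 = 20.476 * 0.007 = 0.1433 W

0.1433 W


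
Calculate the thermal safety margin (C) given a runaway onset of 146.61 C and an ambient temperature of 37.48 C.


Safety margin = 146.61 C - 37.48 C = 109.13 C

109.13 C


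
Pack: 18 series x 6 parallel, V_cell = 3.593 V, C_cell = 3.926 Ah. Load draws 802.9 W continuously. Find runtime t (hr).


Step 1: E_pack = Ns * V_cell * Np * C_cell = 18 * 3.593 * 6 * 3.926 = 1523.5 Wh
Step 2: t = E_pack / P = 1523.5 / 802.9 = 1.897 hr

1.897 hr


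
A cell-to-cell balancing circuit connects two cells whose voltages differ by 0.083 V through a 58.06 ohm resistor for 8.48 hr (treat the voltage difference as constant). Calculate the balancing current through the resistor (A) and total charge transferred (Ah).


First, Ohm's law: I_bal = 0.083 V / 58.06 ohm = 0.0014296 A
Then Q = I * t = 0.0014296 A * 8.48 hr = 0.01212 Ah

I=0.0014296 A, Q=0.01212 Ah


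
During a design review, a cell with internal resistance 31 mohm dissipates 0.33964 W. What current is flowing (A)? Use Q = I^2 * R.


Convert: R = 31 mohm = 0.031 ohm
I = sqrt(Q / R) = sqrt(0.33964 / 0.031) = sqrt(10.956) = 3.310 A

3.310 A


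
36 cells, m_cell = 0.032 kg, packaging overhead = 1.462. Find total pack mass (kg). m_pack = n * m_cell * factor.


m_pack = n * m_cell * overhead = 36 * 0.032 * 1.462 = 1.684 kg

1.684 kg


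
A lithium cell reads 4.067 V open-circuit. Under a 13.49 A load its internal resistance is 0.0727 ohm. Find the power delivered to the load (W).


Step 1: V_terminal = OCV - I*R = 4.067 - 13.49 * 0.0727 = 3.0863 V
Step 2: P_out = V_terminal * I = 3.0863 * 13.49 = 41.63 W

41.63 W


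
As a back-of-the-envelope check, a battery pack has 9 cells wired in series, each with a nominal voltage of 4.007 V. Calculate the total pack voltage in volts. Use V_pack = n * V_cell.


With 9 cells in series at 4.007 V each, V_pack = 36.063 V

36.063 V


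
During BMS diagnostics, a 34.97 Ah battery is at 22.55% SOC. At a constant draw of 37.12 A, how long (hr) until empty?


Step 1: remaining = SOC/100 * C_total = 22.55/100 * 34.97 = 7.8857 Ah
Step 2: t = remaining / I = 7.8857 / 37.12 = 0.2124 hr

0.2124 hr


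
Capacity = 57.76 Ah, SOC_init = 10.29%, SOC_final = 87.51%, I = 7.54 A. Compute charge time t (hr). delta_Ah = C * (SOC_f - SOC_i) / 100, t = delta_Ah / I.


Step 1: dSOC = 87.51% - 10.29% = 77.22%
Step 2: delta_Ah = 57.76 * 77.22 / 100 = 44.602 Ah
Step 3: t = 44.602 / 7.54 = 5.915 hr

5.915 hr


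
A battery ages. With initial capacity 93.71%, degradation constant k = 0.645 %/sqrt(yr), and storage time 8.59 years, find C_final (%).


Step 1: sqrt(8.59 yr) = 2.9309
Step 2: drop = 0.645 * 2.9309 = 1.8904
Step 3: C_final = 93.71 - 1.8904 = 91.82%

91.82%


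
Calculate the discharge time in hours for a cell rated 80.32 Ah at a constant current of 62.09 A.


t = capacity / current = 80.32 / 62.09 = 1.294 hr

1.294 hr


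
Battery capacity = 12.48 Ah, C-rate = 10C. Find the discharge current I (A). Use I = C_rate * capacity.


I = C_rate * capacity = 10 * 12.48 = 124.8 A

124.8 A


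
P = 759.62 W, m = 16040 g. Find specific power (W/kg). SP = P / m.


Convert: m = 16040 g = 16.04 kg
SP = P / m = 759.62 / 16.04 = 47.36 W/kg

47.36 W/kg


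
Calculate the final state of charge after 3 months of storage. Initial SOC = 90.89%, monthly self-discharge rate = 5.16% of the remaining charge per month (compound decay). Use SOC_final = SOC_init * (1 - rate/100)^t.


Monthly retention factor = 1 - 5.16/100 = 0.9484
Over 3 months: factor^3 = 0.85305
SOC_final = 90.89 * 0.85305 = 77.53%

77.53%


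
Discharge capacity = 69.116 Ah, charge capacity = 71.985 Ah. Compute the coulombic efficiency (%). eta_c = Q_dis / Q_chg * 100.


eta_c = Q_dis / Q_chg * 100 = 69.116 / 71.985 * 100 = 96.01%

96.01%


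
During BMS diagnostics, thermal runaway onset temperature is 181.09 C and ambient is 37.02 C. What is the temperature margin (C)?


margin = T_onset - T_ambient = 181.09 - 37.02 = 144.07 C

144.07 C


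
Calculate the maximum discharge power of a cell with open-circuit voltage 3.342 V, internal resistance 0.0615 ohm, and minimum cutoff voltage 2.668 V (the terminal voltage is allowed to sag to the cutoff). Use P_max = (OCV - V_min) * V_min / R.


P_max = (OCV - V_min) * V_min / R = (3.342 - 2.668) * 2.668 / 0.0615 = 0.674 * 2.668 / 0.0615 = 29.24 W

29.24 W


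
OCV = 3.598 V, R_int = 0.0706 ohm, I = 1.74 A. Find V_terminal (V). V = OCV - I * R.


V = OCV - I*R = 3.598 - 1.74 * 0.0706 = 3.475 V

3.475 V


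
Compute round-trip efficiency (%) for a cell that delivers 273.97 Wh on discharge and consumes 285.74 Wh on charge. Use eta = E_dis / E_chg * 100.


eta_e = E_dis / E_chg * 100 = 273.97 / 285.74 * 100 = 95.88%

95.88%


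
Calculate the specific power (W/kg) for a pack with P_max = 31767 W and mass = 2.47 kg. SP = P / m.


Specific power = 31767 W / 2.47 kg = 12860 W/kg

12860 W/kg


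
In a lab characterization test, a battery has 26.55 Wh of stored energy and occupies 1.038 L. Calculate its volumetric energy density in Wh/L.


ED = E / V = 26.55 / 1.038 = 25.58 Wh/L

25.58 Wh/L


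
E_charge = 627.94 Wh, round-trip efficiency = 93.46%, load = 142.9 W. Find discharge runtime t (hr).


Step 1: E_discharge = eta/100 * E_charge = 93.46/100 * 627.94 = 586.87 Wh
Step 2: t = E_discharge / P = 586.87 / 142.9 = 4.107 hr

4.107 hr


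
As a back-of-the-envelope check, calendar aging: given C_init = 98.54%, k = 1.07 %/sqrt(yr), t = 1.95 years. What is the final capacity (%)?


sqrt(t) = sqrt(1.95) = 1.3964
C_final = 98.54 - 1.07 * 1.3964 = 97.05%

97.05%


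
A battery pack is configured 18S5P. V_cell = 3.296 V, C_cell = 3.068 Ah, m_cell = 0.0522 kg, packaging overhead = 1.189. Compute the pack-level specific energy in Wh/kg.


Step 1: V_pack = 18 * 3.296 = 59.328 V
Step 2: C_pack = 5 * 3.068 = 15.34 Ah
Step 3: E_pack = V_pack * C_pack = 59.328 * 15.34 = 910.09 Wh
Step 4: m_pack = 18 * 5 * 0.0522 * 1.189 = 5.5859 kg
Step 5: ED = E_pack / m_pack = 910.09 / 5.5859 = 162.9 Wh/kg

162.9 Wh/kg


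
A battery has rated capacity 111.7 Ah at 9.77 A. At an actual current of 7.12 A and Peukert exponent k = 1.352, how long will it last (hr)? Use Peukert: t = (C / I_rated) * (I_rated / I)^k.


Step 1: t_rated = C / I_rated = 111.7 / 9.77 = 11.433 hr
Step 2: ratio = 9.77 / 7.12 = 1.3722
Step 3: ratio^k = 1.3722^1.352 = 1.5339
Step 4: t = t_rated * ratio^k = 11.433 * 1.5339 = 17.54 hr

17.54 hr


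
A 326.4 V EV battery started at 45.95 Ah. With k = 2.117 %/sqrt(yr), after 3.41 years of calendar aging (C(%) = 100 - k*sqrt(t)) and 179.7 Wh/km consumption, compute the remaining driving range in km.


Step 1: capacity retention = 100 - 2.117 * sqrt(3.41) = 100 - 2.117 * 1.8466 = 96.091%
Step 2: C_now = 45.95 * 96.091/100 = 44.154 Ah
Step 3: E_pack = V * C_now = 326.4 * 44.154 = 14412 Wh
Step 4: range = E_pack / consumption = 14412 / 179.7 = 80.20 km

80.20 km


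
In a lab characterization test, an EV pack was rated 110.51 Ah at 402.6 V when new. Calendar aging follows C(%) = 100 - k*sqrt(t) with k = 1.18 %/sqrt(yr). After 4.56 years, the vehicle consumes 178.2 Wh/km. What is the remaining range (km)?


Step 1: capacity retention = 100 - 1.18 * sqrt(4.56) = 100 - 1.18 * 2.1354 = 97.48%
Step 2: C_now = 110.51 * 97.48/100 = 107.73 Ah
Step 3: E_pack = V * C_now = 402.6 * 107.73 = 43372 Wh
Step 4: range = E_pack / consumption = 43372 / 178.2 = 243.4 km

243.4 km


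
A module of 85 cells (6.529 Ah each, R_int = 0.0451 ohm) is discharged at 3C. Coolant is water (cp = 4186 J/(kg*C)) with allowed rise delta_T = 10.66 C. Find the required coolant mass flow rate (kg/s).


Step 1: I = 3 * 6.529 = 19.587 A
Step 2: Q_cell = I^2 * R = 19.587^2 * 0.0451 = 17.303 W
Step 3: Q_total = 85 * 17.303 = 1470.8 W
Step 4: m_dot = Q_total / (cp * dT) = 1470.8 / (4186 * 10.66) = 0.03296 kg/s

0.03296 kg/s


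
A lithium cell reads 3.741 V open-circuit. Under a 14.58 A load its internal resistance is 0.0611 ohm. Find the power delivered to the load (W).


Step 1: V_terminal = OCV - I*R = 3.741 - 14.58 * 0.0611 = 2.8502 V
Step 2: P_out = V_terminal * I = 2.8502 * 14.58 = 41.56 W

41.56 W


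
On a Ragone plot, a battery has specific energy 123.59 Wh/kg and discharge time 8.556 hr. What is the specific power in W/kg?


Specific power = 123.59 Wh/kg / 8.556 hr = 14.44 W/kg

14.44 W/kg


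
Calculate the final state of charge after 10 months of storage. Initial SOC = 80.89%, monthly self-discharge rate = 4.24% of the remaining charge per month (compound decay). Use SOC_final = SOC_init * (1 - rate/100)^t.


Monthly retention factor = 1 - 4.24/100 = 0.9576
Over 10 months: factor^10 = 0.6484
SOC_final = 80.89 * 0.6484 = 52.45%

52.45%


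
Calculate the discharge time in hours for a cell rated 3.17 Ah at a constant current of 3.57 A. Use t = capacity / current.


t = capacity / current = 3.17 / 3.57 = 0.8880 hr

0.8880 hr


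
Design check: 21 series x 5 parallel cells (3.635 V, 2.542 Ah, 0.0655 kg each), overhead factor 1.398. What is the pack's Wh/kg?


Step 1: V_pack = 21 * 3.635 = 76.335 V
Step 2: C_pack = 5 * 2.542 = 12.71 Ah
Step 3: E_pack = V_pack * C_pack = 76.335 * 12.71 = 970.22 Wh
Step 4: m_pack = 21 * 5 * 0.0655 * 1.398 = 9.6147 kg
Step 5: ED = E_pack / m_pack = 970.22 / 9.6147 = 100.9 Wh/kg

100.9 Wh/kg


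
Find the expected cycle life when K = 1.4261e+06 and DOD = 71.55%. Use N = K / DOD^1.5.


Step 1: DOD^1.5 = 71.55^1.5 = 605.22
Step 2: N = 1.4261e+06 / 605.22 = 2356 cycles

2356 cycles


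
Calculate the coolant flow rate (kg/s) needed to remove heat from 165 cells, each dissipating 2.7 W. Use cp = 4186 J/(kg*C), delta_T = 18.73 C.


Q_total = 165 * 2.7 = 445.5 W
m_dot = Q_total / (cp * dT) = 445.5 / (4186 * 18.73) = 0.005682 kg/s

0.005682 kg/s


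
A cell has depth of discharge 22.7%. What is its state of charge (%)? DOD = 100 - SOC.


SOC = 100 - DOD = 100 - 22.7 = 77.3%

77.3%


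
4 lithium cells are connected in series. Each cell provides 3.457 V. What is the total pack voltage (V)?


Series voltages add: 4 * 3.457 V = 13.828 V

13.828 V


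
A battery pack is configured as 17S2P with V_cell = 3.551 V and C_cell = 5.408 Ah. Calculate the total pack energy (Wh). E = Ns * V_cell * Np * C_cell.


E = Ns * Vcell * Np * Ccell = 17 * 3.551 * 2 * 5.408 = 652.9 Wh

652.9 Wh


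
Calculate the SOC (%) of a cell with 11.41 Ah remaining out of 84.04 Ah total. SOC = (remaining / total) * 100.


SOC = (remaining / total) * 100 = (11.41 / 84.04) * 100 = 13.58%

13.58%


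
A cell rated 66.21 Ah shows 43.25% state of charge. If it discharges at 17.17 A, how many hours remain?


Step 1: remaining = SOC/100 * C_total = 43.25/100 * 66.21 = 28.636 Ah
Step 2: t = remaining / I = 28.636 / 17.17 = 1.668 hr

1.668 hr


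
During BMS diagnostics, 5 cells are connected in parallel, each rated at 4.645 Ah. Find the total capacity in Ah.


Parallel capacities add: 5 * 4.645 Ah = 23.225 Ah

23.225 Ah


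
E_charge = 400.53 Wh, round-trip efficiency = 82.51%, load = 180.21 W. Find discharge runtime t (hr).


Step 1: E_discharge = eta/100 * E_charge = 82.51/100 * 400.53 = 330.48 Wh
Step 2: t = E_discharge / P = 330.48 / 180.21 = 1.834 hr

1.834 hr


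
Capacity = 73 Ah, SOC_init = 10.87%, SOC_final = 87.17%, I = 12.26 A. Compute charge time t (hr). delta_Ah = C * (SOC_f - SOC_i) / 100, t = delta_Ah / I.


delta_Ah = 73 * (87.17 - 10.87) / 100 = 55.699 Ah
t = delta_Ah / I = 55.699 / 12.26 = 4.543 hr

4.543 hr


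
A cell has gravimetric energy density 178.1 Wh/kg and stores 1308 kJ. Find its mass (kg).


Convert: E = 1308 kJ = 363.33 Wh
m = E / ED = 363.33 / 178.1 = 2.040 kg

2.040 kg


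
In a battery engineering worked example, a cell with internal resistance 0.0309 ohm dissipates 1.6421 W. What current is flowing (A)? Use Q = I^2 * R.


I = sqrt(Q / R) = sqrt(1.6421 / 0.0309) = sqrt(53.142) = 7.290 A

7.290 A


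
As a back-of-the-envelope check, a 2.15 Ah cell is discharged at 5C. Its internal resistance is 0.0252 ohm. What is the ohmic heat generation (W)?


Step 1: I = C_rate * capacity = 5 * 2.15 = 10.75 A
Step 2: Q = I^2 * R = 10.75^2 * 0.0252 = 115.56 * 0.0252 = 2.912 W

2.912 W


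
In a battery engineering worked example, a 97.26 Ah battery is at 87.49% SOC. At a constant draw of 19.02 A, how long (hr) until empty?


Step 1: remaining = SOC/100 * C_total = 87.49/100 * 97.26 = 85.093 Ah
Step 2: t = remaining / I = 85.093 / 19.02 = 4.474 hr

4.474 hr


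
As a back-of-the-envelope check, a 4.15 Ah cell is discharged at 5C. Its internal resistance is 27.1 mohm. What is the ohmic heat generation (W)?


Convert: R = 27.1 mohm = 0.0271 ohm
Step 1: I = C_rate * capacity = 5 * 4.15 = 20.75 A
Step 2: Q = I^2 * R = 20.75^2 * 0.0271 = 430.56 * 0.0271 = 11.67 W

11.67 W


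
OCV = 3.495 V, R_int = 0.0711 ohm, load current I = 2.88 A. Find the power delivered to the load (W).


Step 1: V_terminal = OCV - I*R = 3.495 - 2.88 * 0.0711 = 3.2902 V
Step 2: P_out = V_terminal * I = 3.2902 * 2.88 = 9.476 W

9.476 W


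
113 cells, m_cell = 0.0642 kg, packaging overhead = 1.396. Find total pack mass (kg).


m_pack = n * m_cell * overhead = 113 * 0.0642 * 1.396 = 10.13 kg

10.13 kg


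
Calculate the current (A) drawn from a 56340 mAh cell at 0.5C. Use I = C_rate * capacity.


Convert: capacity = 56340 mAh = 56.34 Ah
At 0.5C: I = 0.5 * 56.34 Ah = 28.17 A

28.17 A


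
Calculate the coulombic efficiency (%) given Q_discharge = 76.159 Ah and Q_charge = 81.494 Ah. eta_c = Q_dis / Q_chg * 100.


Coulombic efficiency = 76.159/81.494 * 100% = 93.45%

93.45%


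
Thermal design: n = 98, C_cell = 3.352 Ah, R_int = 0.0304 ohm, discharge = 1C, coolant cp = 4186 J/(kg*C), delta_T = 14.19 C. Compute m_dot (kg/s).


Step 1: I = 1 * 3.352 = 3.352 A
Step 2: Q_cell = I^2 * R = 3.352^2 * 0.0304 = 0.34157 W
Step 3: Q_total = 98 * 0.34157 = 33.474 W
Step 4: m_dot = Q_total / (cp * dT) = 33.474 / (4186 * 14.19) = 5.635e-04 kg/s

5.635e-04 kg/s


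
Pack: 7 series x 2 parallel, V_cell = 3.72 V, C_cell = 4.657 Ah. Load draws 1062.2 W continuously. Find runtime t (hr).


Step 1: E_pack = Ns * V_cell * Np * C_cell = 7 * 3.72 * 2 * 4.657 = 242.54 Wh
Step 2: t = E_pack / P = 242.54 / 1062.2 = 0.2283 hr

0.2283 hr


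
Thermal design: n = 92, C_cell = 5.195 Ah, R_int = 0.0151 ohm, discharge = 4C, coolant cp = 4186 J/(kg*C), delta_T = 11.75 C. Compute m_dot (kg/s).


Step 1: I = 4 * 5.195 = 20.78 A
Step 2: Q_cell = I^2 * R = 20.78^2 * 0.0151 = 6.5203 W
Step 3: Q_total = 92 * 6.5203 = 599.87 W
Step 4: m_dot = Q_total / (cp * dT) = 599.87 / (4186 * 11.75) = 0.01220 kg/s

0.01220 kg/s


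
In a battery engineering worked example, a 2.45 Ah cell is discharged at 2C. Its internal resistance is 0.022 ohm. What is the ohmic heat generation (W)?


Step 1: I = C_rate * capacity = 2 * 2.45 = 4.9 A
Step 2: Q = I^2 * R = 4.9^2 * 0.022 = 24.01 * 0.022 = 0.5282 W

0.5282 W


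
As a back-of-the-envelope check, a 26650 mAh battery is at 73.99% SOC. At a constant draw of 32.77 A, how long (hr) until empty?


Convert: C_total = 26650 mAh = 26.65 Ah
Step 1: remaining = SOC/100 * C_total = 73.99/100 * 26.65 = 19.718 Ah
Step 2: t = remaining / I = 19.718 / 32.77 = 0.6017 hr

0.6017 hr


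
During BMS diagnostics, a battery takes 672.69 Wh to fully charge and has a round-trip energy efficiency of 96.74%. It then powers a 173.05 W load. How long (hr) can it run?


Step 1: E_discharge = eta/100 * E_charge = 96.74/100 * 672.69 = 650.76 Wh
Step 2: t = E_discharge / P = 650.76 / 173.05 = 3.761 hr

3.761 hr


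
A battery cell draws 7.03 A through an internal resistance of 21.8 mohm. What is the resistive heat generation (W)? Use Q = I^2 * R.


Convert: R = 21.8 mohm = 0.0218 ohm
I^2 = 49.421
Q = 49.421 * 0.0218 = 1.077 W

1.077 W


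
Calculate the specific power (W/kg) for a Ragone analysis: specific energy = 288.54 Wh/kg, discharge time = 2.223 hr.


Specific power = 288.54 Wh/kg / 2.223 hr = 129.8 W/kg

129.8 W/kg


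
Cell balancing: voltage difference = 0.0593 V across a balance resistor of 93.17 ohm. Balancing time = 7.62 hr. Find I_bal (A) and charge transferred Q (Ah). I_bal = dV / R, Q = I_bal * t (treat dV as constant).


First, Ohm's law: I_bal = 0.0593 V / 93.17 ohm = 6.3647e-04 A
Then Q = I * t = 6.3647e-04 A * 7.62 hr = 0.004850 Ah

I=6.3647e-04 A, Q=0.004850 Ah


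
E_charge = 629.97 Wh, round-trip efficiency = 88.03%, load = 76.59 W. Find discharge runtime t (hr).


Step 1: E_discharge = eta/100 * E_charge = 88.03/100 * 629.97 = 554.56 Wh
Step 2: t = E_discharge / P = 554.56 / 76.59 = 7.241 hr

7.241 hr


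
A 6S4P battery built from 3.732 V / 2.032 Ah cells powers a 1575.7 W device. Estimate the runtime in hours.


Step 1: E_pack = Ns * V_cell * Np * C_cell = 6 * 3.732 * 4 * 2.032 = 182 Wh
Step 2: t = E_pack / P = 182 / 1575.7 = 0.1155 hr

0.1155 hr


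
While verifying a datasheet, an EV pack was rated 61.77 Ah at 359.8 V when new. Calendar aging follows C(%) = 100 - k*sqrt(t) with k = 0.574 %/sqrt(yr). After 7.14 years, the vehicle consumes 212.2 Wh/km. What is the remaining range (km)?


Step 1: capacity retention = 100 - 0.574 * sqrt(7.14) = 100 - 0.574 * 2.6721 = 98.466%
Step 2: C_now = 61.77 * 98.466/100 = 60.822 Ah
Step 3: E_pack = V * C_now = 359.8 * 60.822 = 21884 Wh
Step 4: range = E_pack / consumption = 21884 / 212.2 = 103.1 km

103.1 km


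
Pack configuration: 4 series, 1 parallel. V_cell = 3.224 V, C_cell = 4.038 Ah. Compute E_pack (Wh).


E = Ns * Vcell * Np * Ccell = 4 * 3.224 * 1 * 4.038 = 52.07 Wh

52.07 Wh


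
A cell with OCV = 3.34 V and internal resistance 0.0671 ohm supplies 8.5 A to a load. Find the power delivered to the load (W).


Step 1: V_terminal = OCV - I*R = 3.34 - 8.5 * 0.0671 = 2.7697 V
Step 2: P_out = V_terminal * I = 2.7697 * 8.5 = 23.54 W

23.54 W


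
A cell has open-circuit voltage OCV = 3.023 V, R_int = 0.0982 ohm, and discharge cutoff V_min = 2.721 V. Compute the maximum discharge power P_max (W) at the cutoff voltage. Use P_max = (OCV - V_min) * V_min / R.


P_max = (OCV - V_min) * V_min / R = (3.023 - 2.721) * 2.721 / 0.0982 = 0.302 * 2.721 / 0.0982 = 8.368 W

8.368 W


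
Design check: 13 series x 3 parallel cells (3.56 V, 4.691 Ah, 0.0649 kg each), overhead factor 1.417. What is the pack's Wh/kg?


Step 1: V_pack = 13 * 3.56 = 46.28 V
Step 2: C_pack = 3 * 4.691 = 14.073 Ah
Step 3: E_pack = V_pack * C_pack = 46.28 * 14.073 = 651.3 Wh
Step 4: m_pack = 13 * 3 * 0.0649 * 1.417 = 3.5866 kg
Step 5: ED = E_pack / m_pack = 651.3 / 3.5866 = 181.6 Wh/kg

181.6 Wh/kg


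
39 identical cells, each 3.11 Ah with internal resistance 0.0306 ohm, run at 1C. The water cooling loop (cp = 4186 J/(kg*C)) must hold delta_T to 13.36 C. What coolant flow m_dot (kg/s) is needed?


Step 1: I = 1 * 3.11 = 3.11 A
Step 2: Q_cell = I^2 * R = 3.11^2 * 0.0306 = 0.29597 W
Step 3: Q_total = 39 * 0.29597 = 11.543 W
Step 4: m_dot = Q_total / (cp * dT) = 11.543 / (4186 * 13.36) = 2.064e-04 kg/s

2.064e-04 kg/s


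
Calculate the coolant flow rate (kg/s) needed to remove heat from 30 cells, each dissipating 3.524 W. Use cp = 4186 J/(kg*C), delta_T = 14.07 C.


Q_total = 30 * 3.524 = 105.72 W
m_dot = Q_total / (cp * dT) = 105.72 / (4186 * 14.07) = 0.001795 kg/s

0.001795 kg/s


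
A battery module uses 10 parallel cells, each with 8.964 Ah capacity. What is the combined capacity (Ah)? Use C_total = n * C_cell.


Parallel capacities add: 10 * 8.964 Ah = 89.64 Ah

89.64 Ah


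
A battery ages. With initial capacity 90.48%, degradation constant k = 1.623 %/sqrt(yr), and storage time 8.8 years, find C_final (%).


sqrt(t) = sqrt(8.8) = 2.9665
C_final = 90.48 - 1.623 * 2.9665 = 85.67%

85.67%


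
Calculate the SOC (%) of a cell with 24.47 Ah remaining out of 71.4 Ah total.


SOC = (remaining / total) * 100 = (24.47 / 71.4) * 100 = 34.27%

34.27%


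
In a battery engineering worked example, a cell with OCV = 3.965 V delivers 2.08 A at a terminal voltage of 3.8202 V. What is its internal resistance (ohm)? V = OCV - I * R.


R = (OCV - V) / I = (3.965 - 3.8202) / 2.08 = 0.06962 ohm

0.06962 ohm


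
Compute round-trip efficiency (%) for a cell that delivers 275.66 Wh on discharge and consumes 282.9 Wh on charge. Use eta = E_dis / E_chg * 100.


eta_e = E_dis / E_chg * 100 = 275.66 / 282.9 * 100 = 97.44%

97.44%


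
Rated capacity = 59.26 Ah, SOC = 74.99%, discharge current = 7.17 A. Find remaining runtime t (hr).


Step 1: remaining = SOC/100 * C_total = 74.99/100 * 59.26 = 44.439 Ah
Step 2: t = remaining / I = 44.439 / 7.17 = 6.198 hr

6.198 hr


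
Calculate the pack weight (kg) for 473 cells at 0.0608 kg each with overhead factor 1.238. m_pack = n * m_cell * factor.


Cell mass sum = 473 * 0.0608 = 28.758 kg
With overhead 1.238: m_pack = 28.758 * 1.238 = 35.60 kg

35.60 kg


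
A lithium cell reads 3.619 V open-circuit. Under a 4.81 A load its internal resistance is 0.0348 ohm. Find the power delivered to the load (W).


Step 1: V_terminal = OCV - I*R = 3.619 - 4.81 * 0.0348 = 3.4516 V
Step 2: P_out = V_terminal * I = 3.4516 * 4.81 = 16.60 W

16.60 W


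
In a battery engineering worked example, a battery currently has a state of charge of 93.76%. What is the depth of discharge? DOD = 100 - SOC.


Complement of SOC: DOD = 100% - 93.76% = 6.24%

6.24%


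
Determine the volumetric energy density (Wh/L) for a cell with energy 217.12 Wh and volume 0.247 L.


Volumetric ED = 217.12 Wh / 0.247 L = 879.0 Wh/L

879.0 Wh/L


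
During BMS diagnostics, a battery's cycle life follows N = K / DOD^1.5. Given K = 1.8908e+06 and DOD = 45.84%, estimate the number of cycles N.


Step 1: DOD^1.5 = 45.84^1.5 = 310.36
Step 2: N = 1.8908e+06 / 310.36 = 6092 cycles

6092 cycles


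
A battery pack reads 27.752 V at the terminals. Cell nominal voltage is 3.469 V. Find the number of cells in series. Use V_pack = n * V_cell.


Rearranging: n = V_pack / V_cell = 27.752 / 3.469 = 8 cells

8


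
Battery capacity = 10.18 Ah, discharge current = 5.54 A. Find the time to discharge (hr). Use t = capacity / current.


t = capacity / current = 10.18 / 5.54 = 1.838 hr

1.838 hr


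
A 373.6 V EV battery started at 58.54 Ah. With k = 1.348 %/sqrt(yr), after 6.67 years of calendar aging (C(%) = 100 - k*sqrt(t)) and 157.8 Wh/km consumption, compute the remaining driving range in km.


Step 1: capacity retention = 100 - 1.348 * sqrt(6.67) = 100 - 1.348 * 2.5826 = 96.519%
Step 2: C_now = 58.54 * 96.519/100 = 56.502 Ah
Step 3: E_pack = V * C_now = 373.6 * 56.502 = 21109 Wh
Step 4: range = E_pack / consumption = 21109 / 157.8 = 133.8 km

133.8 km


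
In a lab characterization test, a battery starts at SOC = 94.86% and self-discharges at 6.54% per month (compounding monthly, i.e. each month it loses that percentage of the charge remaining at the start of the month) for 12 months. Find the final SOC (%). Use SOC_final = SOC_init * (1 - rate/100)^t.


Monthly retention factor = 1 - 6.54/100 = 0.9346
Over 12 months: factor^12 = 0.44413
SOC_final = 94.86 * 0.44413 = 42.13%

42.13%


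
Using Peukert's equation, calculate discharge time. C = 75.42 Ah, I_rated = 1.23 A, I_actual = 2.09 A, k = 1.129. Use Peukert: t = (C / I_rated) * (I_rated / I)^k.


t_rated = C / I_rated = 75.42 / 1.23 = 61.317 hr
(I_rated/I)^k = (0.58852)^1.129 = 0.54962
t = t_rated * (I_rated/I)^k = 61.317 * 0.54962 = 33.70 hr

33.70 hr


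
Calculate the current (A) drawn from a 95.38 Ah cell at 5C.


At 5C: I = 5 * 95.38 Ah = 476.9 A

476.9 A


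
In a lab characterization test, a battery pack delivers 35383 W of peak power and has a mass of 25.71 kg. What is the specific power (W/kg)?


SP = P / m = 35383 / 25.71 = 1376 W/kg

1376 W/kg


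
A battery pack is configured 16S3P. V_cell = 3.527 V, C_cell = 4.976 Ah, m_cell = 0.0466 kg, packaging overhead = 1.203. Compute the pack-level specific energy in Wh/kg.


Step 1: V_pack = 16 * 3.527 = 56.432 V
Step 2: C_pack = 3 * 4.976 = 14.928 Ah
Step 3: E_pack = V_pack * C_pack = 56.432 * 14.928 = 842.42 Wh
Step 4: m_pack = 16 * 3 * 0.0466 * 1.203 = 2.6909 kg
Step 5: ED = E_pack / m_pack = 842.42 / 2.6909 = 313.1 Wh/kg

313.1 Wh/kg


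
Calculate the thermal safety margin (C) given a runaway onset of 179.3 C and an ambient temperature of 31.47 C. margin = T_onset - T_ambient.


Safety margin = 179.3 C - 31.47 C = 147.83 C

147.83 C


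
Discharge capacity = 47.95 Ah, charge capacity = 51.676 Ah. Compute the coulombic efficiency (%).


eta_c = Q_dis / Q_chg * 100 = 47.95 / 51.676 * 100 = 92.79%

92.79%


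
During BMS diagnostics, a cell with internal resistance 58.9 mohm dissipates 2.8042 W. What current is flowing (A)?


Convert: R = 58.9 mohm = 0.0589 ohm
I = sqrt(Q / R) = sqrt(2.8042 / 0.0589) = sqrt(47.61) = 6.900 A

6.900 A


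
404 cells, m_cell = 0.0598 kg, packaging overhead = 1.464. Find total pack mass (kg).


Cell mass sum = 404 * 0.0598 = 24.159 kg
With overhead 1.464: m_pack = 24.159 * 1.464 = 35.37 kg

35.37 kg


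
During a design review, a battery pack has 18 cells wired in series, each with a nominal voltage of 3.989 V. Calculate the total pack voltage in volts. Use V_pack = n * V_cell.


With 18 cells in series at 3.989 V each, V_pack = 71.802 V

71.802 V


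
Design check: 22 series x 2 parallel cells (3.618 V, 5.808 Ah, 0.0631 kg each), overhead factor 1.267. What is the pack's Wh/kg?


Step 1: V_pack = 22 * 3.618 = 79.596 V
Step 2: C_pack = 2 * 5.808 = 11.616 Ah
Step 3: E_pack = V_pack * C_pack = 79.596 * 11.616 = 924.59 Wh
Step 4: m_pack = 22 * 2 * 0.0631 * 1.267 = 3.5177 kg
Step 5: ED = E_pack / m_pack = 924.59 / 3.5177 = 262.8 Wh/kg

262.8 Wh/kg


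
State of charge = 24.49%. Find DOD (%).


DOD = 100 - SOC = 100 - 24.49 = 75.51%

75.51%


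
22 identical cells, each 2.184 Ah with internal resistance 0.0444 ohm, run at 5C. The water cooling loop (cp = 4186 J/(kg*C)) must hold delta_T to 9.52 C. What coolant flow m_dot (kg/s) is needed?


Step 1: I = 5 * 2.184 = 10.92 A
Step 2: Q_cell = I^2 * R = 10.92^2 * 0.0444 = 5.2945 W
Step 3: Q_total = 22 * 5.2945 = 116.48 W
Step 4: m_dot = Q_total / (cp * dT) = 116.48 / (4186 * 9.52) = 0.002923 kg/s

0.002923 kg/s


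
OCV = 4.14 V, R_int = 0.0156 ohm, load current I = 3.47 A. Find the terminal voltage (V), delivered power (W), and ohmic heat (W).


Step 1: V_terminal = OCV - I*R = 4.14 - 3.47 * 0.0156 = 4.0859 V
Step 2: P_out = V_terminal * I = 4.0859 * 3.47 = 14.18 W
Step 3: Q = I^2 * R = 3.47^2 * 0.0156 = 0.1878 W

V=4.0859 V, P=14.18 W, Q=0.1878 W


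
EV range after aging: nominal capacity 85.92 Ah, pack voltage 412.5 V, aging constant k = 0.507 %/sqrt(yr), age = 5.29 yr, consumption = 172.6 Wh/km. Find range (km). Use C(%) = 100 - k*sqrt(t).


Step 1: capacity retention = 100 - 0.507 * sqrt(5.29) = 100 - 0.507 * 2.3 = 98.834%
Step 2: C_now = 85.92 * 98.834/100 = 84.918 Ah
Step 3: E_pack = V * C_now = 412.5 * 84.918 = 35029 Wh
Step 4: range = E_pack / consumption = 35029 / 172.6 = 202.9 km

202.9 km


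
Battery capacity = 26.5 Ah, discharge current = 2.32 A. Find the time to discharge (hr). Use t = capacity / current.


Runtime = 26.5 Ah / 2.32 A = 11.42 hr

11.42 hr


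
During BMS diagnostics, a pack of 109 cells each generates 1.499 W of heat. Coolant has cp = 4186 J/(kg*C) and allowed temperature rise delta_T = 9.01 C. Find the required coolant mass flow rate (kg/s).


Q_total = 109 * 1.499 = 163.39 W
m_dot = Q_total / (cp * dT) = 163.39 / (4186 * 9.01) = 0.004332 kg/s

0.004332 kg/s


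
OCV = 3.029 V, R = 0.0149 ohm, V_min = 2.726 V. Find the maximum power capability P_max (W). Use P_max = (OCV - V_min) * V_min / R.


P_max = (OCV - V_min) * V_min / R = (3.029 - 2.726) * 2.726 / 0.0149 = 0.303 * 2.726 / 0.0149 = 55.43 W

55.43 W


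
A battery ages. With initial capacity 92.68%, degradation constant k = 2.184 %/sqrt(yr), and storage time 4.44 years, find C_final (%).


sqrt(t) = sqrt(4.44) = 2.1071
C_final = 92.68 - 2.184 * 2.1071 = 88.08%

88.08%


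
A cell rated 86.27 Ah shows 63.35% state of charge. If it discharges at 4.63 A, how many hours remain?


Step 1: remaining = SOC/100 * C_total = 63.35/100 * 86.27 = 54.652 Ah
Step 2: t = remaining / I = 54.652 / 4.63 = 11.80 hr

11.80 hr


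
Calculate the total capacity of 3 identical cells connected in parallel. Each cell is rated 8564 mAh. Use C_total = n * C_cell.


Convert: C_cell = 8564 mAh = 8.564 Ah
C_total = 3 * 8.564 = 25.692 Ah

25.692 Ah


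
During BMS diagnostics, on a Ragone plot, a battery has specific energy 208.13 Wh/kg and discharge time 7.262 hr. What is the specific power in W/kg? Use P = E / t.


P_specific = E / t = 208.13 / 7.262 = 28.66 W/kg

28.66 W/kg


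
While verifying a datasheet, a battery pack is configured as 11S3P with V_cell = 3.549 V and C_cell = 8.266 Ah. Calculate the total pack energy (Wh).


V_pack = 11 * 3.549 = 39.039 V
C_pack = 3 * 8.266 = 24.798 Ah
E = V_pack * C_pack = 39.039 * 24.798 = 968.1 Wh

968.1 Wh


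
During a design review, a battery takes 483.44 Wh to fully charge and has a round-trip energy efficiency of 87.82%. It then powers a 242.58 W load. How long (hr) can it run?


Step 1: E_discharge = eta/100 * E_charge = 87.82/100 * 483.44 = 424.56 Wh
Step 2: t = E_discharge / P = 424.56 / 242.58 = 1.750 hr

1.750 hr


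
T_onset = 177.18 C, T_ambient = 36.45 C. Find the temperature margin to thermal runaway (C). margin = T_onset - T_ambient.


Safety margin = 177.18 C - 36.45 C = 140.73 C

140.73 C


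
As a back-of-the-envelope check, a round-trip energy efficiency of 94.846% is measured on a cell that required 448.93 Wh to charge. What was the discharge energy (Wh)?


E_dis = eta/100 * E_chg = 94.846/100 * 448.93 = 425.8 Wh

425.8 Wh


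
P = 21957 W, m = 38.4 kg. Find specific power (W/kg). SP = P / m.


Specific power = 21957 W / 38.4 kg = 571.8 W/kg

571.8 W/kg


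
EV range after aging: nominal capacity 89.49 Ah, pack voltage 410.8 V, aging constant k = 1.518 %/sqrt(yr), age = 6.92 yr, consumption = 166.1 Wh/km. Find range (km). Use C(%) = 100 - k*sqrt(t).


Step 1: capacity retention = 100 - 1.518 * sqrt(6.92) = 100 - 1.518 * 2.6306 = 96.007%
Step 2: C_now = 89.49 * 96.007/100 = 85.917 Ah
Step 3: E_pack = V * C_now = 410.8 * 85.917 = 35295 Wh
Step 4: range = E_pack / consumption = 35295 / 166.1 = 212.5 km

212.5 km


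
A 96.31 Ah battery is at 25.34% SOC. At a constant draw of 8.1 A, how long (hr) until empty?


Step 1: remaining = SOC/100 * C_total = 25.34/100 * 96.31 = 24.405 Ah
Step 2: t = remaining / I = 24.405 / 8.1 = 3.013 hr

3.013 hr


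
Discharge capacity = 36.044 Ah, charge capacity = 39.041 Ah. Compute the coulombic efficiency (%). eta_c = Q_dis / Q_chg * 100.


Coulombic efficiency = 36.044/39.041 * 100% = 92.32%

92.32%


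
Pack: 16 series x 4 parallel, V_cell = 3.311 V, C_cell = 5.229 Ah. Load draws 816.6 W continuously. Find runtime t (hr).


Step 1: E_pack = Ns * V_cell * Np * C_cell = 16 * 3.311 * 4 * 5.229 = 1108 Wh
Step 2: t = E_pack / P = 1108 / 816.6 = 1.357 hr

1.357 hr


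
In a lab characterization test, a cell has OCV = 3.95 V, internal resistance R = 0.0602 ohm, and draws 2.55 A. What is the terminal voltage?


V = OCV - I*R = 3.95 - 2.55 * 0.0602 = 3.796 V

3.796 V
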